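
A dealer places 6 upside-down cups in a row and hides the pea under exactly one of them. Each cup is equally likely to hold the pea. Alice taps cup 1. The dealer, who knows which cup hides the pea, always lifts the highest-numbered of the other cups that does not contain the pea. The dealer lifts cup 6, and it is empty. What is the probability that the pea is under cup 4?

1/5

Consider each possible location of the pea in turn.
If it is under any of cups 1, 2, 3, 4, and 5 (prior 1/6 each): cup 6 is the highest-numbered option available, probability 1; weight (1/6)·1 = 1/6 each.
If it is under cup 6 (prior 1/6): the dealer opened cup 6, so this case is ruled out; weight (1/6)·0 = 0.
The weights sum to 5/6.
So P(the pea under cup 4 | the dealer opened cup 6) = (1/6) / (5/6) = 1/5.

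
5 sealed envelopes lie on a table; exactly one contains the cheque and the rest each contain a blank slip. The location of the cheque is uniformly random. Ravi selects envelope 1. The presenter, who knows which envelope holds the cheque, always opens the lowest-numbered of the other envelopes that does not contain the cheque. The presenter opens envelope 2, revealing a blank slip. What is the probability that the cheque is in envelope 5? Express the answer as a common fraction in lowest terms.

Consider each possible location of the cheque in turn.
If it is in any of envelopes 1, 3, 4, and 5 (prior 1/5 each): envelope 2 is the lowest-numbered option available, probability 1; weight (1/5)·1 = 1/5 each.
If it is in envelope 2 (prior 1/5): the presenter opened envelope 2, so this case is ruled out; weight (1/5)·0 = 0.
The weights sum to 4/5.
So P(the cheque in envelope 5 | the presenter opened envelope 2) = (1/5) / (4/5) = 1/4.

1/4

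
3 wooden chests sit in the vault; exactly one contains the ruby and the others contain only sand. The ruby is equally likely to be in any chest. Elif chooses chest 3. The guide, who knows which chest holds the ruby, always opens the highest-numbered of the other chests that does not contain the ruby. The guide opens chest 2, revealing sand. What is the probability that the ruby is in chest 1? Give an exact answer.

1/2

Condition on the true location of the ruby.
If it is in either of chests 1 and 3 (prior 1/3 each): chest 2 is the highest-numbered option available, probability 1; weight (1/3)·1 = 1/3 each.
If it is in chest 2 (prior 1/3): the guide opened chest 2, so this case is ruled out; weight (1/3)·0 = 0.
The weights sum to 2/3.
So P(the ruby in chest 1 | the guide opened chest 2) = (1/3) / (2/3) = 1/2.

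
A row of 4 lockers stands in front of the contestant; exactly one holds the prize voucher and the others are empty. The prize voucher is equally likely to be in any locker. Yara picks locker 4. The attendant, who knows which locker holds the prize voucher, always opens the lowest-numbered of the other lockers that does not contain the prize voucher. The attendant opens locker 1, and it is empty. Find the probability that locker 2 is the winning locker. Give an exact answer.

Apply Bayes' rule, conditioning on where the prize voucher actually is.
If it is in locker 1 (prior 1/4): the attendant opened locker 1, so this case is ruled out; weight (1/4)·0 = 0.
If it is in any of lockers 2, 3, and 4 (prior 1/4 each): locker 1 is the lowest-numbered option available, probability 1; weight (1/4)·1 = 1/4 each.
The weights sum to 3/4.
So P(the prize voucher in locker 2 | the attendant opened locker 1) = (1/4) / (3/4) = 1/3.

1/3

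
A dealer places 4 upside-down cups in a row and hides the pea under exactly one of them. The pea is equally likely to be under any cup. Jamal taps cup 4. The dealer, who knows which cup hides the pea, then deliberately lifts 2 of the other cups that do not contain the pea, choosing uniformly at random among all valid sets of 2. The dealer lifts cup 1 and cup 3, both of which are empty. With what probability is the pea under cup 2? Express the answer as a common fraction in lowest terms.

Apply Bayes' rule, conditioning on where the pea actually is.
If it is under either of cups 1 and 3 (prior 1/4 each): that cup was opened and seen not to hold the prize — ruled out; weight (1/4)·0 = 0 each.
If it is under cup 2 (prior 1/4): the dealer has no choice, probability 1; weight (1/4)·1 = 1/4.
If it is under cup 4 (prior 1/4): the dealer has 3 equally likely choices, so probability 1/3; weight (1/4)·(1/3) = 1/12.
The weights sum to 1/3.
So P(the pea under cup 2 | the dealer opened cup 1 and cup 3) = (1/4) / (1/3) = 3/4.

3/4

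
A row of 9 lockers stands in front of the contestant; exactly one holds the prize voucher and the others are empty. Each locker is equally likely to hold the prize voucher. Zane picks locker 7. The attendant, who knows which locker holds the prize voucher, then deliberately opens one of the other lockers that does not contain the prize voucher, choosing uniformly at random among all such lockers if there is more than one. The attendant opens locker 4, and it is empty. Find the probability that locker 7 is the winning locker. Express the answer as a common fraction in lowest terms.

1/9

Consider each possible location of the prize voucher in turn.
If it is in any of lockers 1, 2, 3, 5, 6, 8, and 9 (prior 1/9 each): the attendant has 7 equally likely choices, so probability 1/7; weight (1/9)·(1/7) = 1/63 each.
If it is in locker 4 (prior 1/9): the attendant opened locker 4, so this case is ruled out; weight (1/9)·0 = 0.
If it is in locker 7 (prior 1/9): the attendant has 8 equally likely choices, so probability 1/8; weight (1/9)·(1/8) = 1/72.
The weights sum to 1/8.
So P(the prize voucher in locker 7 | the attendant opened locker 4) = (1/72) / (1/8) = 1/9.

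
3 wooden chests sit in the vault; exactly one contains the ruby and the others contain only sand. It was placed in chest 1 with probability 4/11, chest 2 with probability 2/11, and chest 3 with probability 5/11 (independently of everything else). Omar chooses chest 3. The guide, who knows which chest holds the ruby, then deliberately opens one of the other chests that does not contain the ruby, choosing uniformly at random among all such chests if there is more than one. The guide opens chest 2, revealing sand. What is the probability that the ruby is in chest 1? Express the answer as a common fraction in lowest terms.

8/13

Consider each possible location of the ruby in turn.
If it is in chest 1 (prior 4/11): the guide has no choice, probability 1; weight (4/11)·1 = 4/11.
If it is in chest 2 (prior 2/11): the guide opened chest 2, so this case is ruled out; weight (2/11)·0 = 0.
If it is in chest 3 (prior 5/11): the guide has 2 equally likely choices, so probability 1/2; weight (5/11)·(1/2) = 5/22.
The weights sum to 13/22.
So P(the ruby in chest 1 | the guide opened chest 2) = (4/11) / (13/22) = 8/13.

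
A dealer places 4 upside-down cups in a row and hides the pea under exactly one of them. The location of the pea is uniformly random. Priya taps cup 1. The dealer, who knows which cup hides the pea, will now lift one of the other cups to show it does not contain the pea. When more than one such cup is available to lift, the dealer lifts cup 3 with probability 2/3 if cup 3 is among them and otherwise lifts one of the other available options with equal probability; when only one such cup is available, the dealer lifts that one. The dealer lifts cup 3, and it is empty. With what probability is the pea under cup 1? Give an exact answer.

1/3

Condition on the true location of the pea.
If it is under any of cups 1, 2, and 4 (prior 1/4 each): cup 3 is available, opened with probability 2/3; weight (1/4)·(2/3) = 1/6 each.
If it is under cup 3 (prior 1/4): the dealer opened cup 3, so this case is ruled out; weight (1/4)·0 = 0.
The weights sum to 1/2.
So P(the pea under cup 1 | the dealer opened cup 3) = (1/6) / (1/2) = 1/3.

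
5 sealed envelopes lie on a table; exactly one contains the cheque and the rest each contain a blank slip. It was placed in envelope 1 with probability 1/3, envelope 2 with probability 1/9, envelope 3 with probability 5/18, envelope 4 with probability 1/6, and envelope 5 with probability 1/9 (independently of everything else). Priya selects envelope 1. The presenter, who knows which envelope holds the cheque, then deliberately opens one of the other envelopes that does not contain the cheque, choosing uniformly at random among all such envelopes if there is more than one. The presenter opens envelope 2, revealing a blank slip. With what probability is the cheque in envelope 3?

10/29

Condition on the true location of the cheque.
If it is in envelope 1 (prior 1/3): the presenter has 4 equally likely choices, so probability 1/4; weight (1/3)·(1/4) = 1/12.
If it is in envelope 2 (prior 1/9): the presenter opened envelope 2, so this case is ruled out; weight (1/9)·0 = 0.
If it is in envelope 3 (prior 5/18): the presenter has 3 equally likely choices, so probability 1/3; weight (5/18)·(1/3) = 5/54.
If it is in envelope 4 (prior 1/6): the presenter has 3 equally likely choices, so probability 1/3; weight (1/6)·(1/3) = 1/18.
If it is in envelope 5 (prior 1/9): the presenter has 3 equally likely choices, so probability 1/3; weight (1/9)·(1/3) = 1/27.
The weights sum to 29/108.
So P(the cheque in envelope 3 | the presenter opened envelope 2) = (5/54) / (29/108) = 10/29.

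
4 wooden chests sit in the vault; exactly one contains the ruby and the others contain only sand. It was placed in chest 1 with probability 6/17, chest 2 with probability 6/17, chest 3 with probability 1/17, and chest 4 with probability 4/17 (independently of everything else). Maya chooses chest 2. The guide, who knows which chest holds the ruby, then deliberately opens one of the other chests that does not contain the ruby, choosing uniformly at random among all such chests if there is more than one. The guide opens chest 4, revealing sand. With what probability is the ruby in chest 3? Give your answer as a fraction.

Apply Bayes' rule, conditioning on where the ruby actually is.
If it is in chest 1 (prior 6/17): the guide has 2 equally likely choices, so probability 1/2; weight (6/17)·(1/2) = 3/17.
If it is in chest 2 (prior 6/17): the guide has 3 equally likely choices, so probability 1/3; weight (6/17)·(1/3) = 2/17.
If it is in chest 3 (prior 1/17): the guide has 2 equally likely choices, so probability 1/2; weight (1/17)·(1/2) = 1/34.
If it is in chest 4 (prior 4/17): the guide opened chest 4, so this case is ruled out; weight (4/17)·0 = 0.
The weights sum to 11/34.
So P(the ruby in chest 3 | the guide opened chest 4) = (1/34) / (11/34) = 1/11.

1/11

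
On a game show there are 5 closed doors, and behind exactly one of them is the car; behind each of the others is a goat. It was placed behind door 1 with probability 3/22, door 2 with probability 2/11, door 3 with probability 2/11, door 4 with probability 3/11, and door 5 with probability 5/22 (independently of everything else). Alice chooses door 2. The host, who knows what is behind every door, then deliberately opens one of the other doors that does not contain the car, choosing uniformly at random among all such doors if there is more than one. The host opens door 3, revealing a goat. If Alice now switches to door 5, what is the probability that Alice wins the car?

Consider each possible location of the car in turn.
If it is behind door 1 (prior 3/22): the host has 3 equally likely choices, so probability 1/3; weight (3/22)·(1/3) = 1/22.
If it is behind door 2 (prior 2/11): the host has 4 equally likely choices, so probability 1/4; weight (2/11)·(1/4) = 1/22.
If it is behind door 3 (prior 2/11): the host opened door 3, so this case is ruled out; weight (2/11)·0 = 0.
If it is behind door 4 (prior 3/11): the host has 3 equally likely choices, so probability 1/3; weight (3/11)·(1/3) = 1/11.
If it is behind door 5 (prior 5/22): the host has 3 equally likely choices, so probability 1/3; weight (5/22)·(1/3) = 5/66.
The weights sum to 17/66.
So P(the car behind door 5 | the host opened door 3) = (5/66) / (17/66) = 5/17.

5/17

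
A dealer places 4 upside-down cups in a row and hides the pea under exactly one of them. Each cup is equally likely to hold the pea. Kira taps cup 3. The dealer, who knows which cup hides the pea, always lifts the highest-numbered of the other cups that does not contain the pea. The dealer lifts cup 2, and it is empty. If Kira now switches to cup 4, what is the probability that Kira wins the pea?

1

Apply Bayes' rule, conditioning on where the pea actually is.
If it is under either of cups 1 and 3 (prior 1/4 each): the dealer would have opened cup 4 instead, probability 0; weight (1/4)·0 = 0 each.
If it is under cup 2 (prior 1/4): the dealer opened cup 2, so this case is ruled out; weight (1/4)·0 = 0.
If it is under cup 4 (prior 1/4): cup 2 is the highest-numbered option available, probability 1; weight (1/4)·1 = 1/4.
The weights sum to 1/4.
So P(the pea under cup 4 | the dealer opened cup 2) = (1/4) / (1/4) = 1.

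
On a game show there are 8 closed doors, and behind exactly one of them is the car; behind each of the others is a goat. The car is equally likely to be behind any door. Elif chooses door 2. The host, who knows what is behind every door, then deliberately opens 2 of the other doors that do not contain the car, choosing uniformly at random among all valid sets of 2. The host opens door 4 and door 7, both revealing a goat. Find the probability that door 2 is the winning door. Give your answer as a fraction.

1/8

Consider each possible location of the car in turn.
If it is behind any of doors 1, 3, 5, 6, and 8 (prior 1/8 each): the host has 15 equally likely choices, so probability 1/15; weight (1/8)·(1/15) = 1/120 each.
If it is behind door 2 (prior 1/8): the host has 21 equally likely choices, so probability 1/21; weight (1/8)·(1/21) = 1/168.
If it is behind either of doors 4 and 7 (prior 1/8 each): that door was opened and seen not to hold the prize — ruled out; weight (1/8)·0 = 0 each.
The weights sum to 1/21.
So P(the car behind door 2 | the host opened door 4 and door 7) = (1/168) / (1/21) = 1/8.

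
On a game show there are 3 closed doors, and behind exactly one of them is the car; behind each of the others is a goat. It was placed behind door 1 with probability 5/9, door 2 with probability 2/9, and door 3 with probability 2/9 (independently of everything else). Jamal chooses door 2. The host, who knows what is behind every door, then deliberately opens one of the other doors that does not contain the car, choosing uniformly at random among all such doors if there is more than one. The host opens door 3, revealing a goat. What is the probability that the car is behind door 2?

Apply Bayes' rule, conditioning on where the car actually is.
If it is behind door 1 (prior 5/9): the host has no choice, probability 1; weight (5/9)·1 = 5/9.
If it is behind door 2 (prior 2/9): the host has 2 equally likely choices, so probability 1/2; weight (2/9)·(1/2) = 1/9.
If it is behind door 3 (prior 2/9): the host opened door 3, so this case is ruled out; weight (2/9)·0 = 0.
The weights sum to 2/3.
So P(the car behind door 2 | the host opened door 3) = (1/9) / (2/3) = 1/6.

1/6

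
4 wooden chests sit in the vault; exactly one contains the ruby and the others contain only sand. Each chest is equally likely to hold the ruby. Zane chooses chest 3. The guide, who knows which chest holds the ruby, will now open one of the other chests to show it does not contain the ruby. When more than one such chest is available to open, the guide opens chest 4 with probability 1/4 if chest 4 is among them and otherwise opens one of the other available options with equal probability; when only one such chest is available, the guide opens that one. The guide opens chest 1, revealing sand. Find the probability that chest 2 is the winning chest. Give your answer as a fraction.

Consider each possible location of the ruby in turn.
If it is in chest 1 (prior 1/4): the guide opened chest 1, so this case is ruled out; weight (1/4)·0 = 0.
If it is in chest 2 (prior 1/4): chest 4 is available but not opened, probability 3/4; weight (1/4)·(3/4) = 3/16.
If it is in chest 3 (prior 1/4): chest 4 is available but not opened; chest 1 gets probability (1 − 1/4)/2 = 3/8; weight (1/4)·(3/8) = 3/32.
If it is in chest 4 (prior 1/4): chest 4 holds the prize so is unavailable; the guide chooses uniformly among the 2 others, probability 1/2; weight (1/4)·(1/2) = 1/8.
The weights sum to 13/32.
So P(the ruby in chest 2 | the guide opened chest 1) = (3/16) / (13/32) = 6/13.

6/13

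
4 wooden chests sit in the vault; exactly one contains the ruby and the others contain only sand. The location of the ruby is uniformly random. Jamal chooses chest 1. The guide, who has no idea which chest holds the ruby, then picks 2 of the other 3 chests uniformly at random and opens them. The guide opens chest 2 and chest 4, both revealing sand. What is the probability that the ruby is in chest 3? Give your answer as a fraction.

Because the guide chose which chests to open without knowing where the ruby is, the choice is independent of the prize location. Learning that none of the 2 opened chests holds the ruby simply rules out those 2 locations and leaves the remaining 2 chests still equally likely by symmetry.
So P(the ruby in chest 3) = 1/2.

1/2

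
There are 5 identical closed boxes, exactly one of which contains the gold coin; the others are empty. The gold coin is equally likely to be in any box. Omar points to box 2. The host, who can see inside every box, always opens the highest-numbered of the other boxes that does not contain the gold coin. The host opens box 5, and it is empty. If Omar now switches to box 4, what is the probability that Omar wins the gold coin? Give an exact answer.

1/4

Apply Bayes' rule, conditioning on where the gold coin actually is.
If it is in any of boxes 1, 2, 3, and 4 (prior 1/5 each): box 5 is the highest-numbered option available, probability 1; weight (1/5)·1 = 1/5 each.
If it is in box 5 (prior 1/5): the host opened box 5, so this case is ruled out; weight (1/5)·0 = 0.
The weights sum to 4/5.
So P(the gold coin in box 4 | the host opened box 5) = (1/5) / (4/5) = 1/4.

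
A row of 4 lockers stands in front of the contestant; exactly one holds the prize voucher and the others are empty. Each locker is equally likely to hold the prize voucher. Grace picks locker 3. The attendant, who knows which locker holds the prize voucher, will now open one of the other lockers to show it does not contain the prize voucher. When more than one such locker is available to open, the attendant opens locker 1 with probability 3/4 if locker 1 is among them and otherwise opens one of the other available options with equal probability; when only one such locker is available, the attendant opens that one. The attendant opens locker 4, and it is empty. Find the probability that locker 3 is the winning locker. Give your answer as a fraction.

1/7

Apply Bayes' rule, conditioning on where the prize voucher actually is.
If it is in locker 1 (prior 1/4): locker 1 holds the prize so is unavailable; the attendant chooses uniformly among the 2 others, probability 1/2; weight (1/4)·(1/2) = 1/8.
If it is in locker 2 (prior 1/4): locker 1 is available but not opened, probability 1/4; weight (1/4)·(1/4) = 1/16.
If it is in locker 3 (prior 1/4): locker 1 is available but not opened; locker 4 gets probability (1 − 3/4)/2 = 1/8; weight (1/4)·(1/8) = 1/32.
If it is in locker 4 (prior 1/4): the attendant opened locker 4, so this case is ruled out; weight (1/4)·0 = 0.
The weights sum to 7/32.
So P(the prize voucher in locker 3 | the attendant opened locker 4) = (1/32) / (7/32) = 1/7.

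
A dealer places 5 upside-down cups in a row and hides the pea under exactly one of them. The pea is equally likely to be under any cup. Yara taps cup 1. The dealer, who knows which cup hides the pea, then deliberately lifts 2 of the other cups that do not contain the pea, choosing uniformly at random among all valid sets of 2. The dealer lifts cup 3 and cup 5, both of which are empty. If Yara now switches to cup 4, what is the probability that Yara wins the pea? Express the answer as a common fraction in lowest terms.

Apply Bayes' rule, conditioning on where the pea actually is.
If it is under cup 1 (prior 1/5): the dealer has 6 equally likely choices, so probability 1/6; weight (1/5)·(1/6) = 1/30.
If it is under either of cups 2 and 4 (prior 1/5 each): the dealer has 3 equally likely choices, so probability 1/3; weight (1/5)·(1/3) = 1/15 each.
If it is under either of cups 3 and 5 (prior 1/5 each): that cup was opened and seen not to hold the prize — ruled out; weight (1/5)·0 = 0 each.
The weights sum to 1/6.
So P(the pea under cup 4 | the dealer opened cup 3 and cup 5) = (1/15) / (1/6) = 2/5.

2/5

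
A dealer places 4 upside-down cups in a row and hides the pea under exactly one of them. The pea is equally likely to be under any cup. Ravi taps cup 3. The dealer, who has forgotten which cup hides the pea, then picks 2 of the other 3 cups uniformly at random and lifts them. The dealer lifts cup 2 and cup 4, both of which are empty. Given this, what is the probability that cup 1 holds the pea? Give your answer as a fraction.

Because the dealer chose which cups to lift without knowing where the pea is, the choice is independent of the prize location. Learning that none of the 2 opened cups holds the pea simply rules out those 2 locations and leaves the remaining 2 cups still equally likely by symmetry.
So P(the pea under cup 1) = 1/2.

1/2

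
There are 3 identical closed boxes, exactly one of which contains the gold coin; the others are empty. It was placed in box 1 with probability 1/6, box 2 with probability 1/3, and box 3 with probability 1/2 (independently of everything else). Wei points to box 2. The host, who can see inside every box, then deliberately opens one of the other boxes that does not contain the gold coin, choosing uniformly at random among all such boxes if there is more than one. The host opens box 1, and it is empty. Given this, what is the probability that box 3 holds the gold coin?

3/4

Consider each possible location of the gold coin in turn.
If it is in box 1 (prior 1/6): the host opened box 1, so this case is ruled out; weight (1/6)·0 = 0.
If it is in box 2 (prior 1/3): the host has 2 equally likely choices, so probability 1/2; weight (1/3)·(1/2) = 1/6.
If it is in box 3 (prior 1/2): the host has no choice, probability 1; weight (1/2)·1 = 1/2.
The weights sum to 2/3.
So P(the gold coin in box 3 | the host opened box 1) = (1/2) / (2/3) = 3/4.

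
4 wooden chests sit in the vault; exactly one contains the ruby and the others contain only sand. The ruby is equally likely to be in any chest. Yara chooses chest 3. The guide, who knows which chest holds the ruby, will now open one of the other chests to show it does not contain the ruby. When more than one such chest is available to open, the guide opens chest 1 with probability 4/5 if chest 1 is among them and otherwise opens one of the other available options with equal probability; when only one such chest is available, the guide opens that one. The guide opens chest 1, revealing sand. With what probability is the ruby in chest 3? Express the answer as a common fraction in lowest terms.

1/3

Condition on the true location of the ruby.
If it is in chest 1 (prior 1/4): the guide opened chest 1, so this case is ruled out; weight (1/4)·0 = 0.
If it is in any of chests 2, 3, and 4 (prior 1/4 each): chest 1 is available, opened with probability 4/5; weight (1/4)·(4/5) = 1/5 each.
The weights sum to 3/5.
So P(the ruby in chest 3 | the guide opened chest 1) = (1/5) / (3/5) = 1/3.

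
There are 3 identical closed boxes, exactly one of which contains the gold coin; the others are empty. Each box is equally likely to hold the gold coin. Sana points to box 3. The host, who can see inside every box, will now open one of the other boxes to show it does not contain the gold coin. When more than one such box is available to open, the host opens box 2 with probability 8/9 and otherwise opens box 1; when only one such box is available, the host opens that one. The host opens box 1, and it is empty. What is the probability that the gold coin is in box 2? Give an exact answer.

9/10

Consider each possible location of the gold coin in turn.
If it is in box 1 (prior 1/3): the host opened box 1, so this case is ruled out; weight (1/3)·0 = 0.
If it is in box 2 (prior 1/3): only box 1 is available, probability 1; weight (1/3)·1 = 1/3.
If it is in box 3 (prior 1/3): box 2 is available but not opened, probability 1/9; weight (1/3)·(1/9) = 1/27.
The weights sum to 10/27.
So P(the gold coin in box 2 | the host opened box 1) = (1/3) / (10/27) = 9/10.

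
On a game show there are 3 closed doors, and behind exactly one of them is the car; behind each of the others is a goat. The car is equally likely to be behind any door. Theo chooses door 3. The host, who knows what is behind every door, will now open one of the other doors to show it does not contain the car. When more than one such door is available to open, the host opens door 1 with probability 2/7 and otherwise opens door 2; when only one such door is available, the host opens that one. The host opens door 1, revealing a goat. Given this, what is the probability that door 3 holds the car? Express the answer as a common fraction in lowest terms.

Consider each possible location of the car in turn.
If it is behind door 1 (prior 1/3): the host opened door 1, so this case is ruled out; weight (1/3)·0 = 0.
If it is behind door 2 (prior 1/3): only door 1 is available, probability 1; weight (1/3)·1 = 1/3.
If it is behind door 3 (prior 1/3): door 1 is available, opened with probability 2/7; weight (1/3)·(2/7) = 2/21.
The weights sum to 3/7.
So P(the car behind door 3 | the host opened door 1) = (2/21) / (3/7) = 2/9.

2/9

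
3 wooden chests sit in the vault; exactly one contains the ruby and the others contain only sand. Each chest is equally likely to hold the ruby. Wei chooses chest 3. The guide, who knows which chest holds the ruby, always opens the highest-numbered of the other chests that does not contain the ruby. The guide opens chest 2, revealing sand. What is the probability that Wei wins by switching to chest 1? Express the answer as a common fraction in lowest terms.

Condition on the true location of the ruby.
If it is in either of chests 1 and 3 (prior 1/3 each): chest 2 is the highest-numbered option available, probability 1; weight (1/3)·1 = 1/3 each.
If it is in chest 2 (prior 1/3): the guide opened chest 2, so this case is ruled out; weight (1/3)·0 = 0.
The weights sum to 2/3.
So P(the ruby in chest 1 | the guide opened chest 2) = (1/3) / (2/3) = 1/2.

1/2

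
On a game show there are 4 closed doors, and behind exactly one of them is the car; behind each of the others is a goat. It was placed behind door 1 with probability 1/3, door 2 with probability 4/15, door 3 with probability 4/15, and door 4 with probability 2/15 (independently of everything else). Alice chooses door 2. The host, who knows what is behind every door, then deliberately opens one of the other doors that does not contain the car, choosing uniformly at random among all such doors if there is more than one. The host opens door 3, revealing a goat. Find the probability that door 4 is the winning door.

Apply Bayes' rule, conditioning on where the car actually is.
If it is behind door 1 (prior 1/3): the host has 2 equally likely choices, so probability 1/2; weight (1/3)·(1/2) = 1/6.
If it is behind door 2 (prior 4/15): the host has 3 equally likely choices, so probability 1/3; weight (4/15)·(1/3) = 4/45.
If it is behind door 3 (prior 4/15): the host opened door 3, so this case is ruled out; weight (4/15)·0 = 0.
If it is behind door 4 (prior 2/15): the host has 2 equally likely choices, so probability 1/2; weight (2/15)·(1/2) = 1/15.
The weights sum to 29/90.
So P(the car behind door 4 | the host opened door 3) = (1/15) / (29/90) = 6/29.

6/29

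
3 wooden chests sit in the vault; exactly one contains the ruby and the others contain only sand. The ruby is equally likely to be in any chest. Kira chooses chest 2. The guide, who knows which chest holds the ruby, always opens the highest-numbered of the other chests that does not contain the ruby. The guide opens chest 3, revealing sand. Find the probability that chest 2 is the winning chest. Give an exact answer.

1/2

Consider each possible location of the ruby in turn.
If it is in either of chests 1 and 2 (prior 1/3 each): chest 3 is the highest-numbered option available, probability 1; weight (1/3)·1 = 1/3 each.
If it is in chest 3 (prior 1/3): the guide opened chest 3, so this case is ruled out; weight (1/3)·0 = 0.
The weights sum to 2/3.
So P(the ruby in chest 2 | the guide opened chest 3) = (1/3) / (2/3) = 1/2.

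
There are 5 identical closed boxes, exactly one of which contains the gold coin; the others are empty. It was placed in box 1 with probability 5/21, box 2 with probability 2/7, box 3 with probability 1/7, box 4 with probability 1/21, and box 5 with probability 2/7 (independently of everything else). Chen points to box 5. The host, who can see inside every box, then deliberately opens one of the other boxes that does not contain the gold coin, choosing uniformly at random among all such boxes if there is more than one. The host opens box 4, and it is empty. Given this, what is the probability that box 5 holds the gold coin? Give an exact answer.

Consider each possible location of the gold coin in turn.
If it is in box 1 (prior 5/21): the host has 3 equally likely choices, so probability 1/3; weight (5/21)·(1/3) = 5/63.
If it is in box 2 (prior 2/7): the host has 3 equally likely choices, so probability 1/3; weight (2/7)·(1/3) = 2/21.
If it is in box 3 (prior 1/7): the host has 3 equally likely choices, so probability 1/3; weight (1/7)·(1/3) = 1/21.
If it is in box 4 (prior 1/21): the host opened box 4, so this case is ruled out; weight (1/21)·0 = 0.
If it is in box 5 (prior 2/7): the host has 4 equally likely choices, so probability 1/4; weight (2/7)·(1/4) = 1/14.
The weights sum to 37/126.
So P(the gold coin in box 5 | the host opened box 4) = (1/14) / (37/126) = 9/37.

9/37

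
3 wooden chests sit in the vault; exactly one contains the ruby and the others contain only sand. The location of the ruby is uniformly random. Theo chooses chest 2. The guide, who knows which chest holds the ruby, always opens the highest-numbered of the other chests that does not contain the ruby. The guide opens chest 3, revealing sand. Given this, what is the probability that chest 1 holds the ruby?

Apply Bayes' rule, conditioning on where the ruby actually is.
If it is in either of chests 1 and 2 (prior 1/3 each): chest 3 is the highest-numbered option available, probability 1; weight (1/3)·1 = 1/3 each.
If it is in chest 3 (prior 1/3): the guide opened chest 3, so this case is ruled out; weight (1/3)·0 = 0.
The weights sum to 2/3.
So P(the ruby in chest 1 | the guide opened chest 3) = (1/3) / (2/3) = 1/2.

1/2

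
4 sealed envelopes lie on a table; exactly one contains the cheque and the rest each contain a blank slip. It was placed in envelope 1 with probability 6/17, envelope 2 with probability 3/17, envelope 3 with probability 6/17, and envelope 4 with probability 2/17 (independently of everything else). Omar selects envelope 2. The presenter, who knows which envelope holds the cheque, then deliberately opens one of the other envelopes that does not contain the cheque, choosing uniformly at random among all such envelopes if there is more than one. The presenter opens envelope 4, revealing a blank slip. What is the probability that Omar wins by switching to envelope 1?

Condition on the true location of the cheque.
If it is in either of envelopes 1 and 3 (prior 6/17 each): the presenter has 2 equally likely choices, so probability 1/2; weight (6/17)·(1/2) = 3/17 each.
If it is in envelope 2 (prior 3/17): the presenter has 3 equally likely choices, so probability 1/3; weight (3/17)·(1/3) = 1/17.
If it is in envelope 4 (prior 2/17): the presenter opened envelope 4, so this case is ruled out; weight (2/17)·0 = 0.
The weights sum to 7/17.
So P(the cheque in envelope 1 | the presenter opened envelope 4) = (3/17) / (7/17) = 3/7.

3/7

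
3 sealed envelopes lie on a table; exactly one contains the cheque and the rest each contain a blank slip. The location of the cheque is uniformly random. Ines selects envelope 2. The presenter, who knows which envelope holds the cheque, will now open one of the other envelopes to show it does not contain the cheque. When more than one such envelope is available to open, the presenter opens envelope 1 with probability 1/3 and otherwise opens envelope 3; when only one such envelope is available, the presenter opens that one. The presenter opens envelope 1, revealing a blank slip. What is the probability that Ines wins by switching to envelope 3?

3/4

Consider each possible location of the cheque in turn.
If it is in envelope 1 (prior 1/3): the presenter opened envelope 1, so this case is ruled out; weight (1/3)·0 = 0.
If it is in envelope 2 (prior 1/3): envelope 1 is available, opened with probability 1/3; weight (1/3)·(1/3) = 1/9.
If it is in envelope 3 (prior 1/3): only envelope 1 is available, probability 1; weight (1/3)·1 = 1/3.
The weights sum to 4/9.
So P(the cheque in envelope 3 | the presenter opened envelope 1) = (1/3) / (4/9) = 3/4.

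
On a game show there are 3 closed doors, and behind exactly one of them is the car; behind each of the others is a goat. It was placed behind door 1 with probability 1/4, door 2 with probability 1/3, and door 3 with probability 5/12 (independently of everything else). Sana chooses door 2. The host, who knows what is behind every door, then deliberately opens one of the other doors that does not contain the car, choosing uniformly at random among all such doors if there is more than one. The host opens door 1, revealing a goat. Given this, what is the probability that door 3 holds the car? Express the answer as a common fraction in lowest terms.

Apply Bayes' rule, conditioning on where the car actually is.
If it is behind door 1 (prior 1/4): the host opened door 1, so this case is ruled out; weight (1/4)·0 = 0.
If it is behind door 2 (prior 1/3): the host has 2 equally likely choices, so probability 1/2; weight (1/3)·(1/2) = 1/6.
If it is behind door 3 (prior 5/12): the host has no choice, probability 1; weight (5/12)·1 = 5/12.
The weights sum to 7/12.
So P(the car behind door 3 | the host opened door 1) = (5/12) / (7/12) = 5/7.

5/7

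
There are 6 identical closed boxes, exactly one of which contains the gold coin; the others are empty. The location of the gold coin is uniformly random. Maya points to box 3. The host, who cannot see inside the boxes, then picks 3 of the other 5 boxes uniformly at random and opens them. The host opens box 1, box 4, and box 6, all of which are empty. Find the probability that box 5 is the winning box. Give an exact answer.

1/3

Because the host chose which boxes to open without knowing where the gold coin is, the choice is independent of the prize location. Learning that none of the 3 opened boxes holds the gold coin simply rules out those 3 locations and leaves the remaining 3 boxes still equally likely by symmetry.
So P(the gold coin in box 5) = 1/3.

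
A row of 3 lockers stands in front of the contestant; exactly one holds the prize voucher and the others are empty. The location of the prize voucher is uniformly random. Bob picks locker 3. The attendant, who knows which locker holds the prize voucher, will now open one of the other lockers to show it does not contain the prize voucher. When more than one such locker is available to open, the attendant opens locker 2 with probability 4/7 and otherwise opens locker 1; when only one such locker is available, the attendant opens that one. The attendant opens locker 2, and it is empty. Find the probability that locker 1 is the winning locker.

Condition on the true location of the prize voucher.
If it is in locker 1 (prior 1/3): only locker 2 is available, probability 1; weight (1/3)·1 = 1/3.
If it is in locker 2 (prior 1/3): the attendant opened locker 2, so this case is ruled out; weight (1/3)·0 = 0.
If it is in locker 3 (prior 1/3): locker 2 is available, opened with probability 4/7; weight (1/3)·(4/7) = 4/21.
The weights sum to 11/21.
So P(the prize voucher in locker 1 | the attendant opened locker 2) = (1/3) / (11/21) = 7/11.

7/11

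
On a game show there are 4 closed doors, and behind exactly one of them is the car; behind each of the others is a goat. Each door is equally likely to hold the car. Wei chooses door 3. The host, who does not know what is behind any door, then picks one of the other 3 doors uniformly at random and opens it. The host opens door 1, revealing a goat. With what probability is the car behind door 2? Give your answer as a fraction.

Condition on the true location of the car.
If it is behind door 1 (prior 1/4): the host opened door 1, so this case is ruled out; weight (1/4)·0 = 0.
If it is behind any of doors 2, 3, and 4 (prior 1/4 each): the host picks door 1 with probability 1/3 regardless, and it is not the prize; weight (1/4)·(1/3) = 1/12 each.
The weights sum to 1/4.
So P(the car behind door 2 | the host opened door 1) = (1/12) / (1/4) = 1/3.

1/3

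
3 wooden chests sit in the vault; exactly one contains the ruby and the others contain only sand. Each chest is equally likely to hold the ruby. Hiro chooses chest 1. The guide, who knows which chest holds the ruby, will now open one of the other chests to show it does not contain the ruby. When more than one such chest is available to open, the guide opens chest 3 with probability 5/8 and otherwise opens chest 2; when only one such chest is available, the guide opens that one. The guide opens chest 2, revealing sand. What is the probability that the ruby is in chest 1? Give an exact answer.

3/11

Condition on the true location of the ruby.
If it is in chest 1 (prior 1/3): chest 3 is available but not opened, probability 3/8; weight (1/3)·(3/8) = 1/8.
If it is in chest 2 (prior 1/3): the guide opened chest 2, so this case is ruled out; weight (1/3)·0 = 0.
If it is in chest 3 (prior 1/3): only chest 2 is available, probability 1; weight (1/3)·1 = 1/3.
The weights sum to 11/24.
So P(the ruby in chest 1 | the guide opened chest 2) = (1/8) / (11/24) = 3/11.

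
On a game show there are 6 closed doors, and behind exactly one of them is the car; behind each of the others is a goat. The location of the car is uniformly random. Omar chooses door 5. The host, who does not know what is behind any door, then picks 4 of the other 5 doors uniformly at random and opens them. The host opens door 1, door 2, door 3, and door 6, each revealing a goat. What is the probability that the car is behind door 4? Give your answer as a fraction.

1/2

Because the host chose which doors to open without knowing where the car is, the choice is independent of the prize location. Learning that none of the 4 opened doors holds the car simply rules out those 4 locations and leaves the remaining 2 doors still equally likely by symmetry.
So P(the car behind door 4) = 1/2.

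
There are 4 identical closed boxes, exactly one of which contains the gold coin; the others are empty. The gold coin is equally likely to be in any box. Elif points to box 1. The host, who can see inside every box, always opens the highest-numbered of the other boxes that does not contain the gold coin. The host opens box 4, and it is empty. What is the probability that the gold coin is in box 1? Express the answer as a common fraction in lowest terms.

Consider each possible location of the gold coin in turn.
If it is in any of boxes 1, 2, and 3 (prior 1/4 each): box 4 is the highest-numbered option available, probability 1; weight (1/4)·1 = 1/4 each.
If it is in box 4 (prior 1/4): the host opened box 4, so this case is ruled out; weight (1/4)·0 = 0.
The weights sum to 3/4.
So P(the gold coin in box 1 | the host opened box 4) = (1/4) / (3/4) = 1/3.

1/3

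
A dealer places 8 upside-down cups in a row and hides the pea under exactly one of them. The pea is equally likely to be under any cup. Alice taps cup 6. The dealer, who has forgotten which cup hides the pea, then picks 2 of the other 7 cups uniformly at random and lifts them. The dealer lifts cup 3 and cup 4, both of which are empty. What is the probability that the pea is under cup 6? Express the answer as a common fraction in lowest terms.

1/6

Apply Bayes' rule, conditioning on where the pea actually is.
If it is under any of cups 1, 2, 5, 6, 7, and 8 (prior 1/8 each): the dealer picks exactly this set with probability 1/21 regardless, and none is the prize; weight (1/8)·(1/21) = 1/168 each.
If it is under either of cups 3 and 4 (prior 1/8 each): that cup was opened and seen not to hold the prize — ruled out; weight (1/8)·0 = 0 each.
The weights sum to 1/28.
So P(the pea under cup 6 | the dealer opened cup 3 and cup 4) = (1/168) / (1/28) = 1/6.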